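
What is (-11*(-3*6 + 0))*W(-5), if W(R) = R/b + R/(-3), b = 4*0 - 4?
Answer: 1155/2 ≈ 577.50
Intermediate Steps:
b = -4 (b = 0 - 4 = -4)
W(R) = -7*R/12 (W(R) = R/(-4) + R/(-3) = R*(-¼) + R*(-⅓) = -R/4 - R/3 = -7*R/12)
(-11*(-3*6 + 0))*W(-5) = (-11*(-3*6 + 0))*(-7/12*(-5)) = -11*(-18 + 0)*(35/12) = -11*(-18)*(35/12) = 198*(35/12) = 1155/2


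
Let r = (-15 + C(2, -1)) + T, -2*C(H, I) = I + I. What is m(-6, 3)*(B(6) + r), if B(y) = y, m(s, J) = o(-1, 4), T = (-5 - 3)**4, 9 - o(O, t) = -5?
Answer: 57232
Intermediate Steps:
C(H, I) = -I (C(H, I) = -(I + I)/2 = -I)
o(O, t) = 14 (o(O, t) = 9 - 1*(-5) = 9 + 5 = 14)
T = 4096 (T = (-8)**4 = 4096)
m(s, J) = 14
r = 4082 (r = (-15 - 1*(-1)) + 4096 = (-15 + 1) + 4096 = -14 + 4096 = 4082)
m(-6, 3)*(B(6) + r) = 14*(6 + 4082) = 14*4088 = 57232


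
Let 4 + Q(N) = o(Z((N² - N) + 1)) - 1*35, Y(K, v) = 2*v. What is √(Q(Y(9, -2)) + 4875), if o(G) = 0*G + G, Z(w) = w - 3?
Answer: √4854 ≈ 69.671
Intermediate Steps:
Z(w) = -3 + w
o(G) = G (o(G) = 0 + G = G)
Q(N) = -41 + N² - N (Q(N) = -4 + ((-3 + ((N² - N) + 1)) - 1*35) = -4 + ((-3 + (1 + N² - N)) - 35) = -4 + ((-2 + N² - N) - 35) = -4 + (-37 + N² - N) = -41 + N² - N)
√(Q(Y(9, -2)) + 4875) = √((-41 + (2*(-2))² - 2*(-2)) + 4875) = √((-41 + (-4)² - 1*(-4)) + 4875) = √((-41 + 16 + 4) + 4875) = √(-21 + 4875) = √4854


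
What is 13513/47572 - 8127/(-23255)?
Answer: 700862459/1106286860 ≈ 0.63353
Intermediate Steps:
13513/47572 - 8127/(-23255) = 13513*(1/47572) - 8127*(-1/23255) = 13513/47572 + 8127/23255 = 700862459/1106286860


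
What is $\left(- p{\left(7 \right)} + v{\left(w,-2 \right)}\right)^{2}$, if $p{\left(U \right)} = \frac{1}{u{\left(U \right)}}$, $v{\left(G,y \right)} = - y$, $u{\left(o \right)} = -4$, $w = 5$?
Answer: $\frac{81}{16} \approx 5.0625$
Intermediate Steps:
$p{\left(U \right)} = - \frac{1}{4}$ ($p{\left(U \right)} = \frac{1}{-4} = - \frac{1}{4}$)
$\left(- p{\left(7 \right)} + v{\left(w,-2 \right)}\right)^{2} = \left(\left(-1\right) \left(- \frac{1}{4}\right) - -2\right)^{2} = \left(\frac{1}{4} + 2\right)^{2} = \left(\frac{9}{4}\right)^{2} = \frac{81}{16}$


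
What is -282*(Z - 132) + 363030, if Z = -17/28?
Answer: 5605953/14 ≈ 4.0043e+5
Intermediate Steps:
Z = -17/28 (Z = -17*1/28 = -17/28 ≈ -0.60714)
-282*(Z - 132) + 363030 = -282*(-17/28 - 132) + 363030 = -282*(-3713/28) + 363030 = 523533/14 + 363030 = 5605953/14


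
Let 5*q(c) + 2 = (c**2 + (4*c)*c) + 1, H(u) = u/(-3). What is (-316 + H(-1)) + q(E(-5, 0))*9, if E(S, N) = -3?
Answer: -3547/15 ≈ -236.47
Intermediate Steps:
H(u) = -u/3 (H(u) = u*(-1/3) = -u/3)
q(c) = -1/5 + c**2 (q(c) = -2/5 + ((c**2 + (4*c)*c) + 1)/5 = -2/5 + ((c**2 + 4*c**2) + 1)/5 = -2/5 + (5*c**2 + 1)/5 = -2/5 + (1 + 5*c**2)/5 = -2/5 + (1/5 + c**2) = -1/5 + c**2)
(-316 + H(-1)) + q(E(-5, 0))*9 = (-316 - 1/3*(-1)) + (-1/5 + (-3)**2)*9 = (-316 + 1/3) + (-1/5 + 9)*9 = -947/3 + (44/5)*9 = -947/3 + 396/5 = -3547/15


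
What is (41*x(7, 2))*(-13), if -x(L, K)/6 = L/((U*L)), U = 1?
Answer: 3198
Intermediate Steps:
x(L, K) = -6 (x(L, K) = -6*L/(1*L) = -6*L/L = -6*1 = -6)
(41*x(7, 2))*(-13) = (41*(-6))*(-13) = -246*(-13) = 3198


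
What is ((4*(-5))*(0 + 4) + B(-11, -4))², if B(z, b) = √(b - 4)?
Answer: 6392 - 320*I*√2 ≈ 6392.0 - 452.55*I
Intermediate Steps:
B(z, b) = √(-4 + b)
((4*(-5))*(0 + 4) + B(-11, -4))² = ((4*(-5))*(0 + 4) + √(-4 - 4))² = (-20*4 + √(-8))² = (-80 + 2*I*√2)²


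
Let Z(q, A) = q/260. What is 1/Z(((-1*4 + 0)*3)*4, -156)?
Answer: -65/12 ≈ -5.4167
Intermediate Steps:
Z(q, A) = q/260 (Z(q, A) = q*(1/260) = q/260)
1/Z(((-1*4 + 0)*3)*4, -156) = 1/((((-1*4 + 0)*3)*4)/260) = 1/((((-4 + 0)*3)*4)/260) = 1/((-4*3*4)/260) = 1/((-12*4)/260) = 1/((1/260)*(-48)) = 1/(-12/65) = -65/12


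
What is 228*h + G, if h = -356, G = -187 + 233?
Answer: -81122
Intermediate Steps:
G = 46
228*h + G = 228*(-356) + 46 = -81168 + 46 = -81122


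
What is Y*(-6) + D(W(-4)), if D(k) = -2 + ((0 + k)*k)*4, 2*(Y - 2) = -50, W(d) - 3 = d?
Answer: 140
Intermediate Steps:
W(d) = 3 + d
Y = -23 (Y = 2 + (1/2)*(-50) = 2 - 25 = -23)
D(k) = -2 + 4*k**2 (D(k) = -2 + (k*k)*4 = -2 + k**2*4 = -2 + 4*k**2)
Y*(-6) + D(W(-4)) = -23*(-6) + (-2 + 4*(3 - 4)**2) = 138 + (-2 + 4*(-1)**2) = 138 + (-2 + 4*1) = 138 + (-2 + 4) = 138 + 2 = 140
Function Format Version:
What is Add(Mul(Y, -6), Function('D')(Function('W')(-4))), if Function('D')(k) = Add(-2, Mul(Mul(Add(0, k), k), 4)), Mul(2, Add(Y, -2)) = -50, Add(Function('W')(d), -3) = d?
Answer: 140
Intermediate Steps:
Function('W')(d) = Add(3, d)
Y = -23 (Y = Add(2, Mul(Rational(1, 2), -50)) = Add(2, -25) = -23)
Function('D')(k) = Add(-2, Mul(4, Pow(k, 2))) (Function('D')(k) = Add(-2, Mul(Mul(k, k), 4)) = Add(-2, Mul(Pow(k, 2), 4)) = Add(-2, Mul(4, Pow(k, 2))))
Add(Mul(Y, -6), Function('D')(Function('W')(-4))) = Add(Mul(-23, -6), Add(-2, Mul(4, Pow(Add(3, -4), 2)))) = Add(138, Add(-2, Mul(4, Pow(-1, 2)))) = Add(138, Add(-2, Mul(4, 1))) = Add(138, Add(-2, 4)) = Add(138, 2) = 140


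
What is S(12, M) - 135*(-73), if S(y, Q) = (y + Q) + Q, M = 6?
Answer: 9879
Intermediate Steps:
S(y, Q) = y + 2*Q (S(y, Q) = (Q + y) + Q = y + 2*Q)
S(12, M) - 135*(-73) = (12 + 2*6) - 135*(-73) = (12 + 12) + 9855 = 24 + 9855 = 9879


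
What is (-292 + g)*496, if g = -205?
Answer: -246512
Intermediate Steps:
(-292 + g)*496 = (-292 - 205)*496 = -497*496 = -246512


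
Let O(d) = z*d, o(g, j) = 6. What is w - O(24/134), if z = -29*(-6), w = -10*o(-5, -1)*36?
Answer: -146808/67 ≈ -2191.2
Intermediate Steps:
w = -2160 (w = -10*6*36 = -60*36 = -2160)
z = 174
O(d) = 174*d
w - O(24/134) = -2160 - 174*24/134 = -2160 - 174*24*(1/134) = -2160 - 174*12/67 = -2160 - 1*2088/67 = -2160 - 2088/67 = -146808/67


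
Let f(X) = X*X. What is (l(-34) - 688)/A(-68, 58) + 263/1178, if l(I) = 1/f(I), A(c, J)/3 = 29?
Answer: -151740795/19745636 ≈ -7.6848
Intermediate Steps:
f(X) = X²
A(c, J) = 87 (A(c, J) = 3*29 = 87)
l(I) = I⁻² (l(I) = 1/(I²) = I⁻²)
(l(-34) - 688)/A(-68, 58) + 263/1178 = ((-34)⁻² - 688)/87 + 263/1178 = (1/1156 - 688)*(1/87) + 263*(1/1178) = -795327/1156*1/87 + 263/1178 = -265109/33524 + 263/1178 = -151740795/19745636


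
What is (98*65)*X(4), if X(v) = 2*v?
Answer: 50960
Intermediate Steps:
(98*65)*X(4) = (98*65)*(2*4) = 6370*8 = 50960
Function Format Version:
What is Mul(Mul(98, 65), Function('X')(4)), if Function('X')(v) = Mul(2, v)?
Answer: 50960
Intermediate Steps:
Mul(Mul(98, 65), Function('X')(4)) = Mul(Mul(98, 65), Mul(2, 4)) = Mul(6370, 8) = 50960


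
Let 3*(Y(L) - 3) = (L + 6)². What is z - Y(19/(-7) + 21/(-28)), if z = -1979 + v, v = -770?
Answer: -6477745/2352 ≈ -2754.1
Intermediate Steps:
z = -2749 (z = -1979 - 770 = -2749)
Y(L) = 3 + (6 + L)²/3 (Y(L) = 3 + (L + 6)²/3 = 3 + (6 + L)²/3)
z - Y(19/(-7) + 21/(-28)) = -2749 - (3 + (6 + (19/(-7) + 21/(-28)))²/3) = -2749 - (3 + (6 + (19*(-⅐) + 21*(-1/28)))²/3) = -2749 - (3 + (6 + (-19/7 - ¾))²/3) = -2749 - (3 + (6 - 97/28)²/3) = -2749 - (3 + (71/28)²/3) = -2749 - (3 + (⅓)*(5041/784)) = -2749 - (3 + 5041/2352) = -2749 - 1*12097/2352 = -2749 - 12097/2352 = -6477745/2352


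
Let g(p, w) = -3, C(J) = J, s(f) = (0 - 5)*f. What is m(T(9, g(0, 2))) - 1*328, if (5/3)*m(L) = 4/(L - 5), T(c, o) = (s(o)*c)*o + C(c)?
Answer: -657652/2005 ≈ -328.01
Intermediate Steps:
s(f) = -5*f
T(c, o) = c - 5*c*o² (T(c, o) = ((-5*o)*c)*o + c = (-5*c*o)*o + c = -5*c*o² + c = c - 5*c*o²)
m(L) = 12/(5*(-5 + L)) (m(L) = 3*(4/(L - 5))/5 = 3*(4/(-5 + L))/5 = 12/(5*(-5 + L)))
m(T(9, g(0, 2))) - 1*328 = 12/(5*(-5 + 9*(1 - 5*(-3)²))) - 1*328 = 12/(5*(-5 + 9*(1 - 5*9))) - 328 = 12/(5*(-5 + 9*(1 - 45))) - 328 = 12/(5*(-5 + 9*(-44))) - 328 = 12/(5*(-5 - 396)) - 328 = (12/5)/(-401) - 328 = (12/5)*(-1/401) - 328 = -12/2005 - 328 = -657652/2005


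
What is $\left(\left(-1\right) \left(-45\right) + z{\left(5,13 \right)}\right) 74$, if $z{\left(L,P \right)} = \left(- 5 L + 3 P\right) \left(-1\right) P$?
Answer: $-10138$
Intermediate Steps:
$z{\left(L,P \right)} = P \left(- 3 P + 5 L\right)$ ($z{\left(L,P \right)} = \left(- 3 P + 5 L\right) P = P \left(- 3 P + 5 L\right)$)
$\left(\left(-1\right) \left(-45\right) + z{\left(5,13 \right)}\right) 74 = \left(\left(-1\right) \left(-45\right) + 13 \left(\left(-3\right) 13 + 5 \cdot 5\right)\right) 74 = \left(45 + 13 \left(-39 + 25\right)\right) 74 = \left(45 + 13 \left(-14\right)\right) 74 = \left(45 - 182\right) 74 = \left(-137\right) 74 = -10138$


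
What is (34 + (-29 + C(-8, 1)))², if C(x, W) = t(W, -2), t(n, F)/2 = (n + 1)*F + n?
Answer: 1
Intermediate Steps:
t(n, F) = 2*n + 2*F*(1 + n) (t(n, F) = 2*((n + 1)*F + n) = 2*((1 + n)*F + n) = 2*(F*(1 + n) + n) = 2*(n + F*(1 + n)) = 2*n + 2*F*(1 + n))
C(x, W) = -4 - 2*W (C(x, W) = 2*(-2) + 2*W + 2*(-2)*W = -4 + 2*W - 4*W = -4 - 2*W)
(34 + (-29 + C(-8, 1)))² = (34 + (-29 + (-4 - 2*1)))² = (34 + (-29 + (-4 - 2)))² = (34 + (-29 - 6))² = (34 - 35)² = (-1)² = 1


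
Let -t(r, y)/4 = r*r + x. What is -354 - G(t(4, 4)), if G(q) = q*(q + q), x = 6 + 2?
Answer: -18786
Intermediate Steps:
x = 8
t(r, y) = -32 - 4*r² (t(r, y) = -4*(r*r + 8) = -4*(r² + 8) = -4*(8 + r²) = -32 - 4*r²)
G(q) = 2*q² (G(q) = q*(2*q) = 2*q²)
-354 - G(t(4, 4)) = -354 - 2*(-32 - 4*4²)² = -354 - 2*(-32 - 4*16)² = -354 - 2*(-32 - 64)² = -354 - 2*(-96)² = -354 - 2*9216 = -354 - 1*18432 = -354 - 18432 = -18786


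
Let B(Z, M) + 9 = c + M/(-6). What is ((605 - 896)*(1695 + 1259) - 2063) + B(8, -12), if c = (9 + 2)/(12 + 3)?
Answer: -12925249/15 ≈ -8.6168e+5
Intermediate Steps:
c = 11/15 ≈ 0.73333
B(Z, M) = -124/15 - M/6 (B(Z, M) = -9 + (11/15 + M/(-6)) = -9 + (11/15 + M*(-⅙)) = -9 + (11/15 - M/6) = -124/15 - M/6)
((605 - 896)*(1695 + 1259) - 2063) + B(8, -12) = ((605 - 896)*(1695 + 1259) - 2063) + (-124/15 - ⅙*(-12)) = (-291*2954 - 2063) + (-124/15 + 2) = (-859614 - 2063) - 94/15 = -861677 - 94/15 = -12925249/15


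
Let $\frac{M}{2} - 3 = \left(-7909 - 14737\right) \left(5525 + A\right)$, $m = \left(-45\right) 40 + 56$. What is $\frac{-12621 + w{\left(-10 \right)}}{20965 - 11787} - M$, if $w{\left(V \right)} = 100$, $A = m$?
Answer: $\frac{1571723731667}{9178} \approx 1.7125 \cdot 10^{8}$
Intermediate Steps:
$m = -1744$ ($m = -1800 + 56 = -1744$)
$A = -1744$
$M = -171249046$ ($M = 6 + 2 \left(-7909 - 14737\right) \left(5525 - 1744\right) = 6 + 2 \left(\left(-22646\right) 3781\right) = 6 + 2 \left(-85624526\right) = 6 - 171249052 = -171249046$)
$\frac{-12621 + w{\left(-10 \right)}}{20965 - 11787} - M = \frac{-12621 + 100}{20965 - 11787} - -171249046 = - \frac{12521}{9178} + 171249046 = \frac{1571723731667}{9178}$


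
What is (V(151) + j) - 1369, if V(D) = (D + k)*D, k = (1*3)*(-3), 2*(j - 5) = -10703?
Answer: 29453/2 ≈ 14727.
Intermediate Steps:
j = -10693/2 (j = 5 + (½)*(-10703) = 5 - 10703/2 = -10693/2 ≈ -5346.5)
k = -9 (k = 3*(-3) = -9)
V(D) = D*(-9 + D) (V(D) = (D - 9)*D = (-9 + D)*D = D*(-9 + D))
(V(151) + j) - 1369 = (151*(-9 + 151) - 10693/2) - 1369 = (151*142 - 10693/2) - 1369 = (21442 - 10693/2) - 1369 = 32191/2 - 1369 = 29453/2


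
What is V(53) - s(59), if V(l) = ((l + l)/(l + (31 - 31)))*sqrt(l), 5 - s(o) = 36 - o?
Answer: -28 + 2*sqrt(53) ≈ -13.440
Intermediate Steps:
s(o) = -31 + o (s(o) = 5 - (36 - o) = 5 + (-36 + o) = -31 + o)
V(l) = 2*sqrt(l) (V(l) = ((2*l)/(l + 0))*sqrt(l) = ((2*l)/l)*sqrt(l) = 2*sqrt(l))
V(53) - s(59) = 2*sqrt(53) - (-31 + 59) = 2*sqrt(53) - 1*28 = 2*sqrt(53) - 28 = -28 + 2*sqrt(53)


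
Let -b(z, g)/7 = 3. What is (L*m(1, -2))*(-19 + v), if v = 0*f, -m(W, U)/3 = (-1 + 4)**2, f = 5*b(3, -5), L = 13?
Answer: 6669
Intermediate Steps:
b(z, g) = -21 (b(z, g) = -7*3 = -21)
f = -105 (f = 5*(-21) = -105)
m(W, U) = -27 (m(W, U) = -3*(-1 + 4)**2 = -3*3**2 = -3*9 = -27)
v = 0 (v = 0*(-105) = 0)
(L*m(1, -2))*(-19 + v) = (13*(-27))*(-19 + 0) = -351*(-19) = 6669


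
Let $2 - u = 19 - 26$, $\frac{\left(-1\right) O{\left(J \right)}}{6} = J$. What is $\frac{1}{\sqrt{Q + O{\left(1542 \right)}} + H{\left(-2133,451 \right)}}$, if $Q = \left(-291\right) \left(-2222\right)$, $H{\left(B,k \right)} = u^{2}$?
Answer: $- \frac{27}{210263} + \frac{5 \sqrt{25494}}{630789} \approx 0.0011372$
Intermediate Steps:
$O{\left(J \right)} = - 6 J$
$u = 9$ ($u = 2 - \left(19 - 26\right) = 2 - -7 = 2 + 7 = 9$)
$H{\left(B,k \right)} = 81$ ($H{\left(B,k \right)} = 9^{2} = 81$)
$Q = 646602$
$\frac{1}{\sqrt{Q + O{\left(1542 \right)}} + H{\left(-2133,451 \right)}} = \frac{1}{\sqrt{646602 - 9252} + 81} = \frac{1}{\sqrt{637350} + 81} = \frac{1}{5 \sqrt{25494} + 81} = \frac{1}{81 + 5 \sqrt{25494}}$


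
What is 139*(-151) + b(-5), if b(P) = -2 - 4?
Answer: -20995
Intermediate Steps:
b(P) = -6
139*(-151) + b(-5) = 139*(-151) - 6 = -20989 - 6 = -20995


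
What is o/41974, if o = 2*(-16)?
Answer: -16/20987 ≈ -0.00076238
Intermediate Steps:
o = -32
o/41974 = -32/41974 = -32*1/41974 = -16/20987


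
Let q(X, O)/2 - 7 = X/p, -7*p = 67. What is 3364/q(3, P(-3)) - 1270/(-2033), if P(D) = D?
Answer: 114837931/455392 ≈ 252.17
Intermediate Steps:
p = -67/7 (p = -1/7*67 = -67/7 ≈ -9.5714)
q(X, O) = 14 - 14*X/67 (q(X, O) = 14 + 2*(X/(-67/7)) = 14 + 2*(X*(-7/67)) = 14 + 2*(-7*X/67) = 14 - 14*X/67)
3364/q(3, P(-3)) - 1270/(-2033) = 3364/(14 - 14/67*3) - 1270/(-2033) = 3364/(14 - 42/67) - 1270*(-1/2033) = 3364/(896/67) + 1270/2033 = 3364*(67/896) + 1270/2033 = 56347/224 + 1270/2033 = 114837931/455392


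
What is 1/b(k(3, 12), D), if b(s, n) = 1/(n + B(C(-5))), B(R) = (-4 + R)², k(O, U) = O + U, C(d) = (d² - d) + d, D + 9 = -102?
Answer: 330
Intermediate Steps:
D = -111 (D = -9 - 102 = -111)
C(d) = d²
b(s, n) = 1/(441 + n) (b(s, n) = 1/(n + (-4 + (-5)²)²) = 1/(n + (-4 + 25)²) = 1/(n + 21²) = 1/(n + 441) = 1/(441 + n))
1/b(k(3, 12), D) = 1/(1/(441 - 111)) = 1/(1/330) = 330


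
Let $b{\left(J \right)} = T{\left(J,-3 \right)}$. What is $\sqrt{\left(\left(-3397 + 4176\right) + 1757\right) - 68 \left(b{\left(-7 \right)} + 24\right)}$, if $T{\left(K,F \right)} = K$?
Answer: $2 \sqrt{345} \approx 37.148$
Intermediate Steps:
$b{\left(J \right)} = J$
$\sqrt{\left(\left(-3397 + 4176\right) + 1757\right) - 68 \left(b{\left(-7 \right)} + 24\right)} = \sqrt{\left(\left(-3397 + 4176\right) + 1757\right) - 68 \left(-7 + 24\right)} = \sqrt{\left(779 + 1757\right) - 1156} = \sqrt{2536 - 1156} = \sqrt{1380} = 2 \sqrt{345}$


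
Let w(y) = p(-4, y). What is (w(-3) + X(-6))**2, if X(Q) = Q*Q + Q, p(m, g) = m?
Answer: 676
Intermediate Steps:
w(y) = -4
X(Q) = Q + Q**2 (X(Q) = Q**2 + Q = Q + Q**2)
(w(-3) + X(-6))**2 = (-4 - 6*(1 - 6))**2 = (-4 - 6*(-5))**2 = (-4 + 30)**2 = 26**2 = 676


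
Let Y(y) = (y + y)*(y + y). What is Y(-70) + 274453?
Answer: 294053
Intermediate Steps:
Y(y) = 4*y**2 (Y(y) = (2*y)*(2*y) = 4*y**2)
Y(-70) + 274453 = 4*(-70)**2 + 274453 = 4*4900 + 274453 = 19600 + 274453 = 294053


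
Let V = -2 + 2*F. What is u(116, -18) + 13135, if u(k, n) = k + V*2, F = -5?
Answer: 13227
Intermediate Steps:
V = -12 (V = -2 + 2*(-5) = -2 - 10 = -12)
u(k, n) = -24 + k (u(k, n) = k - 12*2 = k - 24 = -24 + k)
u(116, -18) + 13135 = (-24 + 116) + 13135 = 92 + 13135 = 13227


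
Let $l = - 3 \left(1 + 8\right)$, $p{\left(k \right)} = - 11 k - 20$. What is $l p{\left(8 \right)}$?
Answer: $2916$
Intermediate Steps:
$p{\left(k \right)} = -20 - 11 k$
$l = -27$ ($l = \left(-3\right) 9 = -27$)
$l p{\left(8 \right)} = - 27 \left(-20 - 88\right) = \left(-27\right) \left(-108\right) = 2916$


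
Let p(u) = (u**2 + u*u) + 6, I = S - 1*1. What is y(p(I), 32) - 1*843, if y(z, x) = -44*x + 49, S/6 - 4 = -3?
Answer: -2202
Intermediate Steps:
S = 6 (S = 24 + 6*(-3) = 24 - 18 = 6)
I = 5 (I = 6 - 1*1 = 6 - 1 = 5)
p(u) = 6 + 2*u**2 (p(u) = (u**2 + u**2) + 6 = 2*u**2 + 6 = 6 + 2*u**2)
y(z, x) = 49 - 44*x
y(p(I), 32) - 1*843 = (49 - 44*32) - 1*843 = (49 - 1408) - 843 = -1359 - 843 = -2202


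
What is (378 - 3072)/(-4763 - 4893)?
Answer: 1347/4828 ≈ 0.27900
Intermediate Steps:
(378 - 3072)/(-4763 - 4893) = -2694/(-9656) = -2694*(-1/9656) = 1347/4828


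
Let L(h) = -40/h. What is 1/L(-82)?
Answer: 41/20 ≈ 2.0500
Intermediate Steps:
1/L(-82) = 1/(-40/(-82)) = 1/(-40*(-1/82)) = 1/(20/41) = 41/20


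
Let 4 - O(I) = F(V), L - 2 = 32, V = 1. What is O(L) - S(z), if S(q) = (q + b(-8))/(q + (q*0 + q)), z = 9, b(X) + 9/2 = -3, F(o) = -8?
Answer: 143/12 ≈ 11.917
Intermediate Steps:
L = 34 (L = 2 + 32 = 34)
b(X) = -15/2 (b(X) = -9/2 - 3 = -15/2)
O(I) = 12 (O(I) = 4 - 1*(-8) = 4 + 8 = 12)
S(q) = (-15/2 + q)/(2*q) (S(q) = (q - 15/2)/(q + (q*0 + q)) = (-15/2 + q)/(q + (0 + q)) = (-15/2 + q)/(q + q) = (-15/2 + q)/((2*q)) = (-15/2 + q)*(1/(2*q)) = (-15/2 + q)/(2*q))
O(L) - S(z) = 12 - (-15 + 2*9)/(4*9) = 12 - (-15 + 18)/(4*9) = 12 - 3/(4*9) = 12 - 1*1/12 = 12 - 1/12 = 143/12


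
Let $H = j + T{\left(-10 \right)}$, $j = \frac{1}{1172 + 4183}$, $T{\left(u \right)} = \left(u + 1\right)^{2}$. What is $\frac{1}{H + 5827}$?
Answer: $\frac{5355}{31637341} \approx 0.00016926$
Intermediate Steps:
$T{\left(u \right)} = \left(1 + u\right)^{2}$
$j = \frac{1}{5355} \approx 0.00018674$
$H = \frac{433756}{5355}$ ($H = \frac{1}{5355} + \left(1 - 10\right)^{2} = \frac{1}{5355} + \left(-9\right)^{2} = \frac{1}{5355} + 81 = \frac{433756}{5355} \approx 81.0$)
$\frac{1}{H + 5827} = \frac{1}{\frac{433756}{5355} + 5827} = \frac{1}{\frac{31637341}{5355}} = \frac{5355}{31637341}$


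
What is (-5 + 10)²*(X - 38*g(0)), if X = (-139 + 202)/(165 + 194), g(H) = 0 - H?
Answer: 1575/359 ≈ 4.3872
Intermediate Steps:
g(H) = -H
X = 63/359 ≈ 0.17549
(-5 + 10)²*(X - 38*g(0)) = (-5 + 10)²*(63/359 - (-38)*0) = 5²*(63/359 - 38*0) = 25*(63/359 + 0) = 25*(63/359) = 1575/359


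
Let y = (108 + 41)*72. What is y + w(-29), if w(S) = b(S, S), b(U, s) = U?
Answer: 10699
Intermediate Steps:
w(S) = S
y = 10728 (y = 149*72 = 10728)
y + w(-29) = 10728 - 29 = 10699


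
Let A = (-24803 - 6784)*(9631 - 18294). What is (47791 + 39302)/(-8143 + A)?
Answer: 87093/273630038 ≈ 0.00031829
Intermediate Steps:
A = 273638181 (A = -31587*(-8663) = 273638181)
(47791 + 39302)/(-8143 + A) = (47791 + 39302)/(-8143 + 273638181) = 87093/273630038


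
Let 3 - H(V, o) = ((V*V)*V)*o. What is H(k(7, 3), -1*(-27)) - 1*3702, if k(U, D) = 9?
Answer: -23382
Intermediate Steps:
H(V, o) = 3 - o*V³ (H(V, o) = 3 - (V*V)*V*o = 3 - V²*V*o = 3 - V³*o = 3 - o*V³)
H(k(7, 3), -1*(-27)) - 1*3702 = (3 - 1*(-1*(-27))*9³) - 1*3702 = (3 - 1*27*729) - 3702 = (3 - 19683) - 3702 = -19680 - 3702 = -23382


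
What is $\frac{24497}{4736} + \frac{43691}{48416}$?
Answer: $\frac{43530229}{7165568} \approx 6.0749$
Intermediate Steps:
$\frac{24497}{4736} + \frac{43691}{48416} = \frac{43530229}{7165568}$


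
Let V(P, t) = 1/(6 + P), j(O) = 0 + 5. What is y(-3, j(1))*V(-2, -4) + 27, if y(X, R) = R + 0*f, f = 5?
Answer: 113/4 ≈ 28.250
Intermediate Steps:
j(O) = 5
y(X, R) = R (y(X, R) = R + 0*5 = R + 0 = R)
y(-3, j(1))*V(-2, -4) + 27 = 5/(6 - 2) + 27 = 5/4 + 27 = 113/4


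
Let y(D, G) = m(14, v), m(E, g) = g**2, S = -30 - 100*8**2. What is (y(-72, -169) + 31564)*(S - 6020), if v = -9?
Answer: -393980250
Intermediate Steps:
S = -6430 (S = -30 - 100*64 = -30 - 6400 = -6430)
y(D, G) = 81 (y(D, G) = (-9)**2 = 81)
(y(-72, -169) + 31564)*(S - 6020) = (81 + 31564)*(-6430 - 6020) = 31645*(-12450) = -393980250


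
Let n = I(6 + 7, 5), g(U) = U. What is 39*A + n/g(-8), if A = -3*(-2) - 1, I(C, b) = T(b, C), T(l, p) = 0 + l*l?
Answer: 1535/8 ≈ 191.88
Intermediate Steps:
T(l, p) = l² (T(l, p) = 0 + l² = l²)
I(C, b) = b²
n = 25 (n = 5² = 25)
A = 5 (A = 6 - 1 = 5)
39*A + n/g(-8) = 39*5 + 25/(-8) = 195 + 25*(-⅛) = 195 - 25/8 = 1535/8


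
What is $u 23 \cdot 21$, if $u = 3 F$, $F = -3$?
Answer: $-4347$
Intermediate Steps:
$u = -9$ ($u = 3 \left(-3\right) = -9$)
$u 23 \cdot 21 = \left(-9\right) 23 \cdot 21 = \left(-207\right) 21 = -4347$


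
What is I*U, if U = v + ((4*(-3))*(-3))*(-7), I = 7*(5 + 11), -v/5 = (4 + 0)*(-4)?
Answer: -19264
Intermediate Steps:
v = 80 (v = -5*(4 + 0)*(-4) = -20*(-4) = -5*(-16) = 80)
I = 112 (I = 7*16 = 112)
U = -172 (U = 80 + ((4*(-3))*(-3))*(-7) = 80 - 12*(-3)*(-7) = 80 + 36*(-7) = 80 - 252 = -172)
I*U = 112*(-172) = -19264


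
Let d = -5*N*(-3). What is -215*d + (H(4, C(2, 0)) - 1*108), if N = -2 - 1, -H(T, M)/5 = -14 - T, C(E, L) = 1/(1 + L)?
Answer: 9657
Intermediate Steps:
H(T, M) = 70 + 5*T (H(T, M) = -5*(-14 - T) = 70 + 5*T)
N = -3
d = -45 (d = -5*(-3)*(-3) = 15*(-3) = -45)
-215*d + (H(4, C(2, 0)) - 1*108) = -215*(-45) + ((70 + 5*4) - 1*108) = 9675 + ((70 + 20) - 108) = 9675 + (90 - 108) = 9675 - 18 = 9657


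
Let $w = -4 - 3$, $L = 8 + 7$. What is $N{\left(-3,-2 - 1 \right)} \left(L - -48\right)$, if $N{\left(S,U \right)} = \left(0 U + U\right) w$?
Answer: $1323$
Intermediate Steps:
$L = 15$
$w = -7$
$N{\left(S,U \right)} = - 7 U$ ($N{\left(S,U \right)} = \left(0 U + U\right) \left(-7\right) = \left(0 + U\right) \left(-7\right) = U \left(-7\right) = - 7 U$)
$N{\left(-3,-2 - 1 \right)} \left(L - -48\right) = - 7 \left(-2 - 1\right) \left(15 - -48\right) = - 7 \left(-2 - 1\right) \left(15 + 48\right) = \left(-7\right) \left(-3\right) 63 = 21 \cdot 63 = 1323$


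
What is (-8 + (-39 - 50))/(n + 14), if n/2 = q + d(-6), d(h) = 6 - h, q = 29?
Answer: -97/96 ≈ -1.0104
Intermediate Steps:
n = 82 (n = 2*(29 + (6 - 1*(-6))) = 2*(29 + (6 + 6)) = 2*(29 + 12) = 2*41 = 82)
(-8 + (-39 - 50))/(n + 14) = (-8 + (-39 - 50))/(82 + 14) = (-8 - 89)/96 = -97*1/96 = -97/96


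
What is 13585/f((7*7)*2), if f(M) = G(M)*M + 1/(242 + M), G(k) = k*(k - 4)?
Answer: 243100/16154939 ≈ 0.015048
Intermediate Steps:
G(k) = k*(-4 + k)
f(M) = 1/(242 + M) + M²*(-4 + M) (f(M) = (M*(-4 + M))*M + 1/(242 + M) = M²*(-4 + M) + 1/(242 + M) = 1/(242 + M) + M²*(-4 + M))
13585/f((7*7)*2) = 13585/(((1 + ((7*7)*2)⁴ - 968*((7*7)*2)² + 238*((7*7)*2)³)/(242 + (7*7)*2))) = 13585/(((1 + (49*2)⁴ - 968*(49*2)² + 238*(49*2)³)/(242 + 49*2))) = 13585/(((1 + 98⁴ - 968*98² + 238*98³)/(242 + 98))) = 13585/(((1 + 92236816 - 968*9604 + 238*941192)/340)) = 13585/(((1 + 92236816 - 9296672 + 224003696)/340)) = 13585/(((1/340)*306943841)) = 13585/(306943841/340) = 13585*(340/306943841) = 243100/16154939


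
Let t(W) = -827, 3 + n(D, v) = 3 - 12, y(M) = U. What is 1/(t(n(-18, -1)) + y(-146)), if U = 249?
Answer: -1/578 ≈ -0.0017301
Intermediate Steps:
y(M) = 249
n(D, v) = -12 (n(D, v) = -3 + (3 - 12) = -3 - 9 = -12)
1/(t(n(-18, -1)) + y(-146)) = 1/(-827 + 249) = 1/(-578) = -1/578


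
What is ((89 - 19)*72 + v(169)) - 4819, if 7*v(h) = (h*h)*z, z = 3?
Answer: 87230/7 ≈ 12461.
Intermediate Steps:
v(h) = 3*h²/7 (v(h) = ((h*h)*3)/7 = (h²*3)/7 = (3*h²)/7 = 3*h²/7)
((89 - 19)*72 + v(169)) - 4819 = ((89 - 19)*72 + (3/7)*169²) - 4819 = (70*72 + (3/7)*28561) - 4819 = (5040 + 85683/7) - 4819 = 120963/7 - 4819 = 87230/7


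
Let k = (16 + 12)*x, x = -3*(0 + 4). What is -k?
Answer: 336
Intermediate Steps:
x = -12 (x = -3*4 = -12)
k = -336 (k = (16 + 12)*(-12) = 28*(-12) = -336)
-k = -1*(-336) = 336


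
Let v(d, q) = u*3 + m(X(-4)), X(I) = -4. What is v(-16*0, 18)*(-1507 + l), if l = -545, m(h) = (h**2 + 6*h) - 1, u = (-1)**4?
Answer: 12312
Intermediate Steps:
u = 1
m(h) = -1 + h**2 + 6*h
v(d, q) = -6 (v(d, q) = 1*3 + (-1 + (-4)**2 + 6*(-4)) = 3 + (-1 + 16 - 24) = 3 - 9 = -6)
v(-16*0, 18)*(-1507 + l) = -6*(-1507 - 545) = -6*(-2052) = 12312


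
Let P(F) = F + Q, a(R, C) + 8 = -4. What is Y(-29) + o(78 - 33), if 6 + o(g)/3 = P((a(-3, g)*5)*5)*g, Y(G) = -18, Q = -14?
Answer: -42426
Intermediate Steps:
a(R, C) = -12 (a(R, C) = -8 - 4 = -12)
P(F) = -14 + F (P(F) = F - 14 = -14 + F)
o(g) = -18 - 942*g (o(g) = -18 + 3*((-14 - 12*5*5)*g) = -18 + 3*((-14 - 60*5)*g) = -18 + 3*((-14 - 300)*g) = -18 + 3*(-314*g) = -18 - 942*g)
Y(-29) + o(78 - 33) = -18 + (-18 - 942*(78 - 33)) = -18 + (-18 - 942*45) = -18 + (-18 - 42390) = -18 - 42408 = -42426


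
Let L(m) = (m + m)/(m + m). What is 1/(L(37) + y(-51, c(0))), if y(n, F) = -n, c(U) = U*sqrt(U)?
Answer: 1/52 ≈ 0.019231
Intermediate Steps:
L(m) = 1 (L(m) = (2*m)/((2*m)) = (2*m)*(1/(2*m)) = 1)
c(U) = U**(3/2)
1/(L(37) + y(-51, c(0))) = 1/(1 - 1*(-51)) = 1/(1 + 51) = 1/52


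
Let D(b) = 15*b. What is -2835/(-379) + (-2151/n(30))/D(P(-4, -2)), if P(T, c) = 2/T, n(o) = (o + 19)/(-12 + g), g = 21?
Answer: 5585949/92855 ≈ 60.158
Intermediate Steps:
n(o) = 19/9 + o/9 (n(o) = (o + 19)/(-12 + 21) = (19 + o)/9 = (19 + o)*(1/9) = 19/9 + o/9)
-2835/(-379) + (-2151/n(30))/D(P(-4, -2)) = -2835/(-379) + (-2151/(19/9 + (1/9)*30))/((15*(2/(-4)))) = -2835*(-1/379) + (-2151/(19/9 + 10/3))/((15*(2*(-1/4)))) = 2835/379 + (-2151/49/9)/((15*(-1/2))) = 2835/379 + (-2151*9/49)/(-15/2) = 2835/379 - 19359/49*(-2/15) = 2835/379 + 12906/245 = 5585949/92855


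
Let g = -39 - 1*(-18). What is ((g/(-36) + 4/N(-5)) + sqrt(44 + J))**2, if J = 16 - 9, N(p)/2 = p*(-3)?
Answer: 185449/3600 + 43*sqrt(51)/30 ≈ 61.750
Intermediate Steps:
N(p) = -6*p (N(p) = 2*(p*(-3)) = 2*(-3*p) = -6*p)
J = 7
g = -21 (g = -39 + 18 = -21)
((g/(-36) + 4/N(-5)) + sqrt(44 + J))**2 = ((-21/(-36) + 4/((-6*(-5)))) + sqrt(44 + 7))**2 = ((-21*(-1/36) + 4/30) + sqrt(51))**2 = ((7/12 + 4*(1/30)) + sqrt(51))**2 = ((7/12 + 2/15) + sqrt(51))**2 = (43/60 + sqrt(51))**2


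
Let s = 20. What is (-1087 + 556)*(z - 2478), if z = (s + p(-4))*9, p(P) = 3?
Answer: 1205901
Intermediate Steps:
z = 207 (z = (20 + 3)*9 = 23*9 = 207)
(-1087 + 556)*(z - 2478) = (-1087 + 556)*(207 - 2478) = -531*(-2271) = 1205901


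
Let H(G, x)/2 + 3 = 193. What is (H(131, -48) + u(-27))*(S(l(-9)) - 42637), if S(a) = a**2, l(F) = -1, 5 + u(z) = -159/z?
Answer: -48718736/3 ≈ -1.6240e+7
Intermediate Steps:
u(z) = -5 - 159/z
H(G, x) = 380 (H(G, x) = -6 + 2*193 = -6 + 386 = 380)
(H(131, -48) + u(-27))*(S(l(-9)) - 42637) = (380 + (-5 - 159/(-27)))*((-1)**2 - 42637) = (380 + (-5 - 159*(-1/27)))*(1 - 42637) = (380 + (-5 + 53/9))*(-42636) = (380 + 8/9)*(-42636) = (3428/9)*(-42636) = -48718736/3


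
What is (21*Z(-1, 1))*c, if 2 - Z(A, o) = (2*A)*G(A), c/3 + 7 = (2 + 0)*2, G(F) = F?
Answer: 0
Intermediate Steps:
c = -9 (c = -21 + 3*((2 + 0)*2) = -21 + 3*(2*2) = -21 + 3*4 = -21 + 12 = -9)
Z(A, o) = 2 - 2*A² (Z(A, o) = 2 - 2*A*A = 2 - 2*A²)
(21*Z(-1, 1))*c = (21*(2 - 2*(-1)²))*(-9) = (21*(2 - 2*1))*(-9) = (21*(2 - 2))*(-9) = (21*0)*(-9) = 0*(-9) = 0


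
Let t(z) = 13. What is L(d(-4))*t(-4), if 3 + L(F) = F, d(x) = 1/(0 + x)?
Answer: -169/4 ≈ -42.250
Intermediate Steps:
d(x) = 1/x
L(F) = -3 + F
L(d(-4))*t(-4) = (-3 + 1/(-4))*13 = (-3 - ¼)*13 = -13/4*13 = -169/4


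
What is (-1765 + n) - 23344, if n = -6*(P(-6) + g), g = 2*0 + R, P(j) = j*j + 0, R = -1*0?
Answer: -25325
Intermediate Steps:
R = 0
P(j) = j² (P(j) = j² + 0 = j²)
g = 0 (g = 2*0 + 0 = 0 + 0 = 0)
n = -216 (n = -6*((-6)² + 0) = -6*(36 + 0) = -6*36 = -216)
(-1765 + n) - 23344 = (-1765 - 216) - 23344 = -1981 - 23344 = -25325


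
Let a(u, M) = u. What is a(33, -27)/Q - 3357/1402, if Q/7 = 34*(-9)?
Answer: -603080/250257 ≈ -2.4098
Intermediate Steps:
Q = -2142 (Q = 7*(34*(-9)) = 7*(-306) = -2142)
a(33, -27)/Q - 3357/1402 = 33/(-2142) - 3357/1402 = 33*(-1/2142) - 3357*1/1402 = -11/714 - 3357/1402 = -603080/250257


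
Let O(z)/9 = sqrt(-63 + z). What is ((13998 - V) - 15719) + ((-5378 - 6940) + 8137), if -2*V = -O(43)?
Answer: -5902 - 9*I*sqrt(5) ≈ -5902.0 - 20.125*I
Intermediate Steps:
O(z) = 9*sqrt(-63 + z)
V = 9*I*sqrt(5) (V = -(-1)*9*sqrt(-63 + 43)/2 = -(-1)*9*sqrt(-20)/2 = -(-1)*9*(2*I*sqrt(5))/2 = -(-1)*18*I*sqrt(5)/2 = -(-9)*I*sqrt(5) = 9*I*sqrt(5) ≈ 20.125*I)
((13998 - V) - 15719) + ((-5378 - 6940) + 8137) = ((13998 - 9*I*sqrt(5)) - 15719) + ((-5378 - 6940) + 8137) = ((13998 - 9*I*sqrt(5)) - 15719) + (-12318 + 8137) = (-1721 - 9*I*sqrt(5)) - 4181 = -5902 - 9*I*sqrt(5)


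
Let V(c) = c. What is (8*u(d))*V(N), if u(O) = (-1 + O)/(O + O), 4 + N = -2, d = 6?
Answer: -20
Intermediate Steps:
N = -6 (N = -4 - 2 = -6)
u(O) = (-1 + O)/(2*O) (u(O) = (-1 + O)/((2*O)) = (-1 + O)*(1/(2*O)) = (-1 + O)/(2*O))
(8*u(d))*V(N) = (8*((½)*(-1 + 6)/6))*(-6) = (8*((½)*(⅙)*5))*(-6) = (8*(5/12))*(-6) = (10/3)*(-6) = -20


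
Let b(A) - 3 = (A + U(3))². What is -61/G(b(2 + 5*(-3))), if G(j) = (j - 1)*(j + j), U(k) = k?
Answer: -61/21012 ≈ -0.0029031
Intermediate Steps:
b(A) = 3 + (3 + A)² (b(A) = 3 + (A + 3)² = 3 + (3 + A)²)
G(j) = 2*j*(-1 + j) (G(j) = (-1 + j)*(2*j) = 2*j*(-1 + j))
-61/G(b(2 + 5*(-3))) = -61*1/(2*(-1 + (3 + (3 + (2 + 5*(-3)))²))*(3 + (3 + (2 + 5*(-3)))²)) = -61*1/(2*(-1 + (3 + (3 + (2 - 15))²))*(3 + (3 + (2 - 15))²)) = -61*1/(2*(-1 + (3 + (3 - 13)²))*(3 + (3 - 13)²)) = -61*1/(2*(-1 + (3 + (-10)²))*(3 + (-10)²)) = -61*1/(2*(-1 + (3 + 100))*(3 + 100)) = -61*1/(206*(-1 + 103)) = -61/(2*103*102) = -61/21012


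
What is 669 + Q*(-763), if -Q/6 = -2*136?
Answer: -1244547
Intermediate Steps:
Q = 1632 (Q = -(-12)*136 = -6*(-272) = 1632)
669 + Q*(-763) = 669 + 1632*(-763) = 669 - 1245216 = -1244547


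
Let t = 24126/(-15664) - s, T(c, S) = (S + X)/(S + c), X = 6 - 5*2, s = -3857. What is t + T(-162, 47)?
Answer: 3472198739/900680 ≈ 3855.1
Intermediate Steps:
X = -4 (X = 6 - 10 = -4)
T(c, S) = (-4 + S)/(S + c) (T(c, S) = (S - 4)/(S + c) = (-4 + S)/(S + c))
t = 30195961/7832 (t = 24126/(-15664) - 1*(-3857) = 24126*(-1/15664) + 3857 = -12063/7832 + 3857 = 30195961/7832 ≈ 3855.5)
t + T(-162, 47) = 30195961/7832 + (-4 + 47)/(47 - 162) = 30195961/7832 + 43/(-115) = 30195961/7832 - 1/115*43 = 30195961/7832 - 43/115 = 3472198739/900680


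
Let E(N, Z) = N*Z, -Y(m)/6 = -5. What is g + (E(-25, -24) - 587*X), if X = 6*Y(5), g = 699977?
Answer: 594917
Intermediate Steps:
Y(m) = 30 (Y(m) = -6*(-5) = 30)
X = 180 (X = 6*30 = 180)
g + (E(-25, -24) - 587*X) = 699977 + (-25*(-24) - 587*180) = 699977 + (600 - 105660) = 699977 - 105060 = 594917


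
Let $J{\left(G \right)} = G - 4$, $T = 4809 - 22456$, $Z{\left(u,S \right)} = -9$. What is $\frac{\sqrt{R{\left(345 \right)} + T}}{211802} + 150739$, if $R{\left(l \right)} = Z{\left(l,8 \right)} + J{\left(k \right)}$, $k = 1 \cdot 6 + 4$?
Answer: $150739 + \frac{5 i \sqrt{706}}{211802} \approx 1.5074 \cdot 10^{5} + 0.00062725 i$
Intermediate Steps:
$T = -17647$ ($T = 4809 - 22456 = -17647$)
$k = 10$ ($k = 6 + 4 = 10$)
$J{\left(G \right)} = -4 + G$
$R{\left(l \right)} = -3$ ($R{\left(l \right)} = -9 + \left(-4 + 10\right) = -9 + 6 = -3$)
$\frac{\sqrt{R{\left(345 \right)} + T}}{211802} + 150739 = \frac{\sqrt{-3 - 17647}}{211802} + 150739 = \sqrt{-17650} \cdot \frac{1}{211802} + 150739 = 5 i \sqrt{706} \cdot \frac{1}{211802} + 150739 = \frac{5 i \sqrt{706}}{211802} + 150739 = 150739 + \frac{5 i \sqrt{706}}{211802}$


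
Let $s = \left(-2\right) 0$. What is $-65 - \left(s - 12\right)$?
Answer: $-53$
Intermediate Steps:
$s = 0$
$-65 - \left(s - 12\right) = -65 - \left(0 - 12\right) = -65 - -12 = -65 + 12 = -53$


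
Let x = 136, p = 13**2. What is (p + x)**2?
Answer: 93025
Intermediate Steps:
p = 169
(p + x)**2 = (169 + 136)**2 = 305**2 = 93025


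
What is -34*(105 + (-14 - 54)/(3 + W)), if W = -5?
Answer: -4726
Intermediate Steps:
-34*(105 + (-14 - 54)/(3 + W)) = -34*(105 + (-14 - 54)/(3 - 5)) = -34*(105 - 68/(-2)) = -34*(105 - 68*(-1/2)) = -34*(105 + 34) = -34*139 = -4726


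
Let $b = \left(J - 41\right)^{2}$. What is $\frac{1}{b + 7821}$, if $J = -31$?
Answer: $\frac{1}{13005} \approx 7.6893 \cdot 10^{-5}$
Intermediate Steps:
$b = 5184$ ($b = \left(-31 - 41\right)^{2} = \left(-72\right)^{2} = 5184$)
$\frac{1}{b + 7821} = \frac{1}{5184 + 7821} = \frac{1}{13005}$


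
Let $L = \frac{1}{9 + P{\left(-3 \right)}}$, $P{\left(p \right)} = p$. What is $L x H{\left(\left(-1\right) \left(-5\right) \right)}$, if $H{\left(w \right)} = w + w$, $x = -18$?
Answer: $-30$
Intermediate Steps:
$H{\left(w \right)} = 2 w$
$L = \frac{1}{6}$ ($L = \frac{1}{9 - 3} = \frac{1}{6} \approx 0.16667$)
$L x H{\left(\left(-1\right) \left(-5\right) \right)} = \frac{1}{6} \left(-18\right) 2 \left(\left(-1\right) \left(-5\right)\right) = - 3 \cdot 2 \cdot 5 = \left(-3\right) 10 = -30$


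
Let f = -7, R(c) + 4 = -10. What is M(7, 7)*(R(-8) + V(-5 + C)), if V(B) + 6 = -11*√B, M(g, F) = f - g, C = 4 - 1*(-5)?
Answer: 588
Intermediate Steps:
R(c) = -14 (R(c) = -4 - 10 = -14)
C = 9 (C = 4 + 5 = 9)
M(g, F) = -7 - g
V(B) = -6 - 11*√B
M(7, 7)*(R(-8) + V(-5 + C)) = (-7 - 1*7)*(-14 + (-6 - 11*√(-5 + 9))) = (-7 - 7)*(-14 + (-6 - 11*√4)) = -14*(-14 + (-6 - 11*2)) = -14*(-14 + (-6 - 22)) = -14*(-14 - 28) = -14*(-42) = 588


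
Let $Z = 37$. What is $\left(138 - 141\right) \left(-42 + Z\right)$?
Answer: $15$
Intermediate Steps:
$\left(138 - 141\right) \left(-42 + Z\right) = \left(138 - 141\right) \left(-42 + 37\right) = \left(-3\right) \left(-5\right) = 15$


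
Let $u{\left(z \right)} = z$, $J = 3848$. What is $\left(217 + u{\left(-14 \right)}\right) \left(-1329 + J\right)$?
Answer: $511357$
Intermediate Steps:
$\left(217 + u{\left(-14 \right)}\right) \left(-1329 + J\right) = \left(217 - 14\right) \left(-1329 + 3848\right) = 203 \cdot 2519 = 511357$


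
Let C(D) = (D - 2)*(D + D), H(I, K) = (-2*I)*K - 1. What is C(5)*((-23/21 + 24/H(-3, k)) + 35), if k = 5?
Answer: 211520/203 ≈ 1042.0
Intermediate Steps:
H(I, K) = -1 - 2*I*K (H(I, K) = -2*I*K - 1 = -1 - 2*I*K)
C(D) = 2*D*(-2 + D) (C(D) = (-2 + D)*(2*D) = 2*D*(-2 + D))
C(5)*((-23/21 + 24/H(-3, k)) + 35) = (2*5*(-2 + 5))*((-23/21 + 24/(-1 - 2*(-3)*5)) + 35) = (2*5*3)*((-23*1/21 + 24/(-1 + 30)) + 35) = 30*((-23/21 + 24/29) + 35) = 30*(-163/609 + 35) = 30*(21152/609) = 211520/203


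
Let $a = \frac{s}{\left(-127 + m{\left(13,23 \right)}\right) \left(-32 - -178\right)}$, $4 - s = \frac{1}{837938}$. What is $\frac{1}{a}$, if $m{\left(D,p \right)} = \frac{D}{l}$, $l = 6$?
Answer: $- \frac{45815936026}{10055253} \approx -4556.4$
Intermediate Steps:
$m{\left(D,p \right)} = \frac{D}{6}$
$s = \frac{3351751}{837938}$ ($s = 4 - \frac{1}{837938} = \frac{3351751}{837938} \approx 4.0$)
$a = - \frac{10055253}{45815936026}$ ($a = \frac{3351751}{837938 \left(-127 + \frac{1}{6} \cdot 13\right) \left(-32 - -178\right)} = \frac{3351751}{837938 \left(-127 + \frac{13}{6}\right) \left(-32 + 178\right)} = \frac{3351751}{837938 \left(\left(- \frac{749}{6}\right) 146\right)} = \frac{3351751}{837938 \left(- \frac{54677}{3}\right)} = \frac{3351751}{837938} \left(- \frac{3}{54677}\right) = - \frac{10055253}{45815936026} \approx -0.00021947$)
$\frac{1}{a} = \frac{1}{- \frac{10055253}{45815936026}} = - \frac{45815936026}{10055253}$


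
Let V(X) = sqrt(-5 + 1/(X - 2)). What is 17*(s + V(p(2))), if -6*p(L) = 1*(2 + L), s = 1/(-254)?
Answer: -17/254 + 17*I*sqrt(86)/4 ≈ -0.066929 + 39.413*I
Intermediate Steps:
s = -1/254 ≈ -0.0039370
p(L) = -1/3 - L/6 (p(L) = -(2 + L)/6 = -1/3 - L/6)
V(X) = sqrt(-5 + 1/(-2 + X))
17*(s + V(p(2))) = 17*(-1/254 + sqrt((11 - 5*(-1/3 - 1/6*2))/(-2 + (-1/3 - 1/6*2)))) = 17*(-1/254 + sqrt((11 - 5*(-1/3 - 1/3))/(-2 + (-1/3 - 1/3)))) = 17*(-1/254 + sqrt((11 - 5*(-2/3))/(-2 - 2/3))) = 17*(-1/254 + sqrt((11 + 10/3)/(-8/3))) = 17*(-1/254 + sqrt(-3/8*43/3)) = 17*(-1/254 + sqrt(-43/8)) = 17*(-1/254 + I*sqrt(86)/4) = -17/254 + 17*I*sqrt(86)/4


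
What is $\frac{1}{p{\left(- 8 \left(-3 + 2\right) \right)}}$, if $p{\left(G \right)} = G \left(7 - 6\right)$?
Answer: $\frac{1}{8} \approx 0.125$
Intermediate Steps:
$p{\left(G \right)} = G$ ($p{\left(G \right)} = G 1 = G$)
$\frac{1}{p{\left(- 8 \left(-3 + 2\right) \right)}} = \frac{1}{\left(-8\right) \left(-3 + 2\right)} = \frac{1}{\left(-8\right) \left(-1\right)} = \frac{1}{8}$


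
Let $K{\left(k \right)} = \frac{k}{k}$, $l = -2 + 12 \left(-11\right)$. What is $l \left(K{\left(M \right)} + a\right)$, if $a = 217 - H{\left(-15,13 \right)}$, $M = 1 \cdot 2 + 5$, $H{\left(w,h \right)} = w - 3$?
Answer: $-31624$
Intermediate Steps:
$H{\left(w,h \right)} = -3 + w$
$l = -134$ ($l = -2 - 132 = -134$)
$M = 7$ ($M = 2 + 5 = 7$)
$K{\left(k \right)} = 1$
$a = 235$ ($a = 217 - \left(-3 - 15\right) = 217 - -18 = 217 + 18 = 235$)
$l \left(K{\left(M \right)} + a\right) = - 134 \left(1 + 235\right) = \left(-134\right) 236 = -31624$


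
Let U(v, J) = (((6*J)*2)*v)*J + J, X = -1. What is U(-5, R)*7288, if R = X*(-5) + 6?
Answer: -52830712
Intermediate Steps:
R = 11 (R = -1*(-5) + 6 = 5 + 6 = 11)
U(v, J) = J + 12*v*J**2 (U(v, J) = ((12*J)*v)*J + J = (12*J*v)*J + J = 12*v*J**2 + J = J + 12*v*J**2)
U(-5, R)*7288 = (11*(1 + 12*11*(-5)))*7288 = (11*(1 - 660))*7288 = (11*(-659))*7288 = -7249*7288 = -52830712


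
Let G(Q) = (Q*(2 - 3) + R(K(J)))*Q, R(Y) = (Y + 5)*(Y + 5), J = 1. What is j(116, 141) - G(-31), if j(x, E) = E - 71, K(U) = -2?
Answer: 1310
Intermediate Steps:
R(Y) = (5 + Y)² (R(Y) = (5 + Y)*(5 + Y) = (5 + Y)²)
j(x, E) = -71 + E
G(Q) = Q*(9 - Q) (G(Q) = (Q*(2 - 3) + (5 - 2)²)*Q = (Q*(-1) + 3²)*Q = (-Q + 9)*Q = (9 - Q)*Q = Q*(9 - Q))
j(116, 141) - G(-31) = (-71 + 141) - (-31)*(9 - 1*(-31)) = 70 - (-31)*(9 + 31) = 70 - (-31)*40 = 70 - 1*(-1240) = 70 + 1240 = 1310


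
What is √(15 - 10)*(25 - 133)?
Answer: -108*√5 ≈ -241.50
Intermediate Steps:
√(15 - 10)*(25 - 133) = √5*(-108) = -108*√5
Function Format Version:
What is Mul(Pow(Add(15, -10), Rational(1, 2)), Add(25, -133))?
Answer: Mul(-108, Pow(5, Rational(1, 2))) ≈ -241.50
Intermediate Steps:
Mul(Pow(Add(15, -10), Rational(1, 2)), Add(25, -133)) = Mul(Pow(5, Rational(1, 2)), -108) = Mul(-108, Pow(5, Rational(1, 2)))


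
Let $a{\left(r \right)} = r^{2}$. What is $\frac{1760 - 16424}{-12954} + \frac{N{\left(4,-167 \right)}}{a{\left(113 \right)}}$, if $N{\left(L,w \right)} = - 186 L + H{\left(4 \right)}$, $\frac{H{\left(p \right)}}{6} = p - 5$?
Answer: $\frac{29588186}{27568271} \approx 1.0733$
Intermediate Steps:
$H{\left(p \right)} = -30 + 6 p$ ($H{\left(p \right)} = 6 \left(p - 5\right) = 6 \left(-5 + p\right) = -30 + 6 p$)
$N{\left(L,w \right)} = -6 - 186 L$ ($N{\left(L,w \right)} = - 186 L + \left(-30 + 6 \cdot 4\right) = - 186 L + \left(-30 + 24\right) = - 186 L - 6 = -6 - 186 L$)
$\frac{1760 - 16424}{-12954} + \frac{N{\left(4,-167 \right)}}{a{\left(113 \right)}} = \frac{1760 - 16424}{-12954} + \frac{-6 - 744}{113^{2}} = \left(1760 - 16424\right) \left(- \frac{1}{12954}\right) + \frac{-6 - 744}{12769} = \left(-14664\right) \left(- \frac{1}{12954}\right) - \frac{750}{12769} = \frac{2444}{2159} - \frac{750}{12769} = \frac{29588186}{27568271}$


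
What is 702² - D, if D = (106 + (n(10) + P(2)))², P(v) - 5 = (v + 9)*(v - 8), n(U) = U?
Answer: 489779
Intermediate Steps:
P(v) = 5 + (-8 + v)*(9 + v) (P(v) = 5 + (v + 9)*(v - 8) = 5 + (9 + v)*(-8 + v) = 5 + (-8 + v)*(9 + v))
D = 3025 (D = (106 + (10 + (-67 + 2 + 2²)))² = (106 + (10 + (-67 + 2 + 4)))² = (106 + (10 - 61))² = (106 - 51)² = 55² = 3025)
702² - D = 702² - 1*3025 = 492804 - 3025 = 489779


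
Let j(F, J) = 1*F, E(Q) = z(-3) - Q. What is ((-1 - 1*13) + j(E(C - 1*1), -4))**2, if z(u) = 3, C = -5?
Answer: 25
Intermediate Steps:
E(Q) = 3 - Q
j(F, J) = F
((-1 - 1*13) + j(E(C - 1*1), -4))**2 = ((-1 - 1*13) + (3 - (-5 - 1*1)))**2 = ((-1 - 13) + (3 - (-5 - 1)))**2 = (-14 + (3 - 1*(-6)))**2 = (-14 + (3 + 6))**2 = (-14 + 9)**2 = (-5)**2 = 25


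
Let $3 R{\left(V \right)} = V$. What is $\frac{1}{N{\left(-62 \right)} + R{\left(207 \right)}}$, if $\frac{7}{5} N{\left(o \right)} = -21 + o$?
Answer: $\frac{7}{68} \approx 0.10294$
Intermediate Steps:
$R{\left(V \right)} = \frac{V}{3}$
$N{\left(o \right)} = -15 + \frac{5 o}{7}$ ($N{\left(o \right)} = \frac{5 \left(-21 + o\right)}{7} = -15 + \frac{5 o}{7}$)
$\frac{1}{N{\left(-62 \right)} + R{\left(207 \right)}} = \frac{1}{\left(-15 + \frac{5}{7} \left(-62\right)\right) + \frac{1}{3} \cdot 207} = \frac{1}{\left(-15 - \frac{310}{7}\right) + 69} = \frac{1}{- \frac{415}{7} + 69} = \frac{1}{\frac{68}{7}} = \frac{7}{68}$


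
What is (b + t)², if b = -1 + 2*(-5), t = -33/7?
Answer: 12100/49 ≈ 246.94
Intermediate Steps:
t = -33/7 (t = -33*⅐ = -33/7 ≈ -4.7143)
b = -11 (b = -1 - 10 = -11)
(b + t)² = (-11 - 33/7)² = (-110/7)² = 12100/49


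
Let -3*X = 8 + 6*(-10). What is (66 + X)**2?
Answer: 62500/9 ≈ 6944.4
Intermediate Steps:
X = 52/3 (X = -(8 + 6*(-10))/3 = -(8 - 60)/3 = -1/3*(-52) = 52/3 ≈ 17.333)
(66 + X)**2 = (66 + 52/3)**2 = (250/3)**2 = 62500/9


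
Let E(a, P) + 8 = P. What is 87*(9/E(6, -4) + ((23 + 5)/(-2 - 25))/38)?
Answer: -46255/684 ≈ -67.624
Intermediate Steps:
E(a, P) = -8 + P
87*(9/E(6, -4) + ((23 + 5)/(-2 - 25))/38) = 87*(9/(-8 - 4) + ((23 + 5)/(-2 - 25))/38) = 87*(9/(-12) + (28/(-27))*(1/38)) = 87*(9*(-1/12) + (28*(-1/27))*(1/38)) = 87*(-¾ - 28/27*1/38) = 87*(-¾ - 14/513) = 87*(-1595/2052) = -46255/684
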